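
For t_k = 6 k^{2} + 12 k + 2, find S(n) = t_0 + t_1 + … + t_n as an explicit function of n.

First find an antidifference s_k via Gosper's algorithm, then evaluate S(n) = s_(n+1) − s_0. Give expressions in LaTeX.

S(n) = 2 n^{3} + 9 n^{2} + 9 n + 2

r(k) = (3*k**2 + 12*k + 10)/(3*k**2 + 6*k + 1) after simplifying.
Factor: A=1; B=1; C=k**2 + 2*k + 1/3.
Solve (1)·f(k+1) − (1)·f(k) = k**2 + 2*k + 1/3.
deg f ≤ 3 (via 0,0,2).
Coefficient equations give f(k) = k*(2*k**2 + 3*k - 3)/6.
Certificate R = B(k−1)f/C = k*(2*k**2 + 3*k - 3)/(2*(3*k**2 + 6*k + 1)) gives s_k = k*(2*k**2 + 3*k - 3).
s_(k+1) − s_k = 6*k**2 + 12*k + 2 = t_k.
Σ_(k=0)^n t_k = s_(n+1) − s_(0) = (2*n**3 + 9*n**2 + 9*n + 2) − (0), i.e. 2*n**3 + 9*n**2 + 9*n + 2.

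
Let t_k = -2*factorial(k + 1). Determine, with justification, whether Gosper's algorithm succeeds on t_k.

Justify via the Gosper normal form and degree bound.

t_(k+1)/t_k = k + 2.
Take A(k)=k + 2, B(k)=1, C(k)=1.
f must satisfy (k + 2)·f(k+1) − (1)·f(k) = 1.
d = -1 from the (1,0,0) case.
deg f ≤ -1 is impossible — no certificate.

No; the degree bound rules out any f.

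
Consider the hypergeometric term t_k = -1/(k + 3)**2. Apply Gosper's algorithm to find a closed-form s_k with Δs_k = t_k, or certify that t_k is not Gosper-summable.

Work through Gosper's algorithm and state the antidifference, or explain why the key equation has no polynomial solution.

The ratio is (k + 3)**2/(k + 4)**2.
A = k**2 + 6*k + 9, B = k**2 + 8*k + 16, C = 1.
Solve (k**2 + 6*k + 9)·f(k+1) − (k**2 + 6*k + 9)·f(k) = 1.
Bound: deg f ≤ 0.
Put f(k) = c0: A·f(k+1) − B(k−1)·f(k) − C = -1; need -1 = 0 — inconsistent ⇒ no f, not summable.

none — t_k is not Gosper-summable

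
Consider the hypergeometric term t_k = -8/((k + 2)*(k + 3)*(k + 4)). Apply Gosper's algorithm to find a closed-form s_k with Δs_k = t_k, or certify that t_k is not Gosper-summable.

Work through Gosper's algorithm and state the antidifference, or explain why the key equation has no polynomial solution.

r(k) = (k + 2)/(k + 5) after simplifying.
Gosper form: A/B · C(k+1)/C(k) with A=k + 2, B=k + 5, C=1.
Need (k + 2)·f(k+1) − (k + 4)·f(k) = 1.
deg f ≤ 2 (via 1,1,0).
Match coefficients ⇒ f(k) = k*(k + 5)/12.
R(k) = B(k−1)·f(k)/C(k) = k*(k + 4)*(k + 5)/12; s_k = R·t_k = 2*k*(-k - 5)/(3*(k + 2)*(k + 3)).
Δs = -8/(k**3 + 9*k**2 + 26*k + 24), as required.

s_k = 2*k*(-k - 5)/(3*(k + 2)*(k + 3))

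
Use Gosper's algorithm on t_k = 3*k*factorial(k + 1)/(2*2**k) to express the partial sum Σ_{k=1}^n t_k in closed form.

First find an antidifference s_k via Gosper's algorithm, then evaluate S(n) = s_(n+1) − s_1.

S(n) = -3 + 3*factorial(n + 2)/(2*2**n)

Step 1: r(k) = (k + 1)*(k + 2)/(2*k).
Factor: A=k/2 + 1; B=1; C=k.
Solve (k/2 + 1)·f(k+1) − (1)·f(k) = k.
Bound: deg f ≤ 0.
Coefficient equations give f(k) = 2.
Then R = B(k−1)f/C = 2/k, so s_k = R(k)·t_k = 3*factorial(k + 1)/2**k.
Check: Δs_k = 3*k*factorial(k + 1)/(2*2**k). ✓
s_(n+1) = 3*2**(-n - 1)*factorial(n + 2) and s_(1) = 3, so S(n) = -3 + 3*factorial(n + 2)/(2*2**n).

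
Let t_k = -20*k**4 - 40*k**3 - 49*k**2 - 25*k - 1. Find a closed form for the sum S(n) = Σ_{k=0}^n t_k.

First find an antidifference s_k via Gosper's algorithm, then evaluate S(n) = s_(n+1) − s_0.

S(n) = -4*n**5 - 20*n**4 - 43*n**3 - 47*n**2 - 21*n - 1

t_(k+1)/t_k = (20*k**4 + 120*k**3 + 289*k**2 + 323*k + 135)/(20*k**4 + 40*k**3 + 49*k**2 + 25*k + 1).
Take A(k)=1, B(k)=1, C(k)=k**4 + 2*k**3 + 49*k**2/20 + 5*k/4 + 1/20.
f must satisfy (1)·f(k+1) − (1)·f(k) = k**4 + 2*k**3 + 49*k**2/20 + 5*k/4 + 1/20.
deg f ≤ 5 (via 0,0,4).
Solving with deg f ≤ 5: f(k) = k*(4*k**4 + 3*k**2 - 2*k - 4)/20.
Get s_k = R·t_k = k*(-4*k**4 - 3*k**2 + 2*k + 4) with R(k) = B(k−1)f(k)/C(k) = k*(4*k**4 + 3*k**2 - 2*k - 4)/(20*k**4 + 40*k**3 + 49*k**2 + 25*k + 1).
Verify: -20*k**4 - 40*k**3 - 49*k**2 - 25*k - 1 matches t_k.
s_(n+1) = -4*n**5 - 20*n**4 - 43*n**3 - 47*n**2 - 21*n - 1 and s_(0) = 0, so S(n) = -4*n**5 - 20*n**4 - 43*n**3 - 47*n**2 - 21*n - 1.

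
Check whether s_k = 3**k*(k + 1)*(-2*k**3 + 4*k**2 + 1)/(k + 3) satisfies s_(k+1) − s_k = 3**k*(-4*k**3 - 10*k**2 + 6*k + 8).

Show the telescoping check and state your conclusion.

s_(k+1) = 3**(k + 1)*(k + 2)*(-2*(k + 1)**3 + 4*(k + 1)**2 + 1)/(k + 4)
s_(k+1) − s_k = 3**k*(-4*k**5 - 30*k**4 - 72*k**3 - 14*k**2 + 76*k + 50)/(k**2 + 7*k + 12)
(s_(k+1) − s_k) − t_k = 3**k*(8*k**4 + 40*k**3 + 56*k**2 - 52*k - 46)/(k**2 + 7*k + 12)

Invalid: residual 3**k*(8*k**4 + 40*k**3 + 56*k**2 - 52*k - 46)/(k**2 + 7*k + 12) ≠ 0.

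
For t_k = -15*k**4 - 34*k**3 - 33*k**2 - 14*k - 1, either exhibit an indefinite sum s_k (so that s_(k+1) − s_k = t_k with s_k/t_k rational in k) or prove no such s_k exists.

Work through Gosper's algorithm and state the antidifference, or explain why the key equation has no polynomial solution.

Ratio r(k) = (15*k**4 + 94*k**3 + 225*k**2 + 242*k + 97)/(15*k**4 + 34*k**3 + 33*k**2 + 14*k + 1).
A = 1, B = 1, C = k**4 + 34*k**3/15 + 11*k**2/5 + 14*k/15 + 1/15.
f must satisfy (1)·f(k+1) − (1)·f(k) = k**4 + 34*k**3/15 + 11*k**2/5 + 14*k/15 + 1/15.
Bound: deg f ≤ 5.
Coefficient equations give f(k) = k*(3*k**4 + k**3 - k**2 - k - 1)/15.
R(k) = B(k−1)·f(k)/C(k) = k*(3*k**4 + k**3 - k**2 - k - 1)/(15*k**4 + 34*k**3 + 33*k**2 + 14*k + 1); s_k = R·t_k = k*(-3*k**4 - k**3 + k**2 + k + 1).
s_(k+1) − s_k = -15*k**4 - 34*k**3 - 33*k**2 - 14*k - 1 = t_k.

s_k = k*(-3*k**4 - k**3 + k**2 + k + 1)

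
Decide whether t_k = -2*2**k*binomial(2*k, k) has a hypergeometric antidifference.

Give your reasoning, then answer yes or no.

No — t_k has no hypergeometric antidifference.

Ratio r(k) = 4*(2*k + 1)/(k + 1).
Take A(k)=8*k + 4, B(k)=k + 1, C(k)=1.
Key eq: (8*k + 4)·f(k+1) = (k)·f(k) + (1).
deg f ≤ -1 (via 1,1,0).
Bound -1 < 0, so the key equation has no polynomial solution.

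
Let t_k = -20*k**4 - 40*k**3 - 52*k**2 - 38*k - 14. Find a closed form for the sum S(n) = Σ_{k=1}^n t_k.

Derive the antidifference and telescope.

S(n) = n*(-4*n**4 - 20*n**3 - 44*n**2 - 55*n - 41)

t_(k+1)/t_k = (10*k**4 + 60*k**3 + 146*k**2 + 171*k + 82)/(10*k**4 + 20*k**3 + 26*k**2 + 19*k + 7).
Take A(k)=1, B(k)=1, C(k)=k**4 + 2*k**3 + 13*k**2/5 + 19*k/10 + 7/10.
Solve (1)·f(k+1) − (1)·f(k) = k**4 + 2*k**3 + 13*k**2/5 + 19*k/10 + 7/10.
Bound: deg f ≤ 5.
Coefficient equations give f(k) = k*(4*k**4 + 4*k**2 + 3*k + 3)/20.
R(k) = B(k−1)·f(k)/C(k) = k*(4*k**4 + 4*k**2 + 3*k + 3)/(2*(10*k**4 + 20*k**3 + 26*k**2 + 19*k + 7)); s_k = R·t_k = k*(-4*k**4 - 4*k**2 - 3*k - 3).
Check: Δs_k = -20*k**4 - 40*k**3 - 52*k**2 - 38*k - 14. ✓
Evaluate: s_(n+1) = -4*n**5 - 20*n**4 - 44*n**3 - 55*n**2 - 41*n - 14; subtract s_(1) = -14 ⇒ S(n) = n*(-4*n**4 - 20*n**3 - 44*n**2 - 55*n - 41).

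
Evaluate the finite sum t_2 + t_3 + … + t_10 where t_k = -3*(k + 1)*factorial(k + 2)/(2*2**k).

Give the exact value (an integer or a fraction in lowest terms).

Σ = -18243189/2

t_(k+1)/t_k = (k + 2)*(k + 3)/(2*(k + 1)).
So A=k/2 + 3/2 and B=1, with C=k + 1.
Set up (k/2 + 3/2)·f(k+1) − (1)·f(k) − (k + 1) = 0.
d = 0 from the (1,0,1) case.
A polynomial solution: f(k) = 2.
Certificate R = B(k−1)f/C = 2/(k + 1) gives s_k = -3*factorial(k + 2)/2**k.
Verify: -3*(k + 1)*factorial(k + 2)/(2*2**k) matches t_k.
Sum = s_(11) − s_(2); s_(11) = -18243225/2, s_(2) = -18 ⇒ -18243189/2.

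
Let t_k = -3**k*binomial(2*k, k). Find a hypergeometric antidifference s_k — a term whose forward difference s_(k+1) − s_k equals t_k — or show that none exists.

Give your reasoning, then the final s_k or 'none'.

no hypergeometric antidifference exists

Ratio r(k) = 6*(2*k + 1)/(k + 1).
So A=12*k + 6 and B=k + 1, with C=1.
Need (12*k + 6)·f(k+1) − (k)·f(k) = 1.
Degrees (1,1,0) ⇒ d ≤ -1.
d = -1 < 0 ⇒ no nonzero polynomial f; not summable.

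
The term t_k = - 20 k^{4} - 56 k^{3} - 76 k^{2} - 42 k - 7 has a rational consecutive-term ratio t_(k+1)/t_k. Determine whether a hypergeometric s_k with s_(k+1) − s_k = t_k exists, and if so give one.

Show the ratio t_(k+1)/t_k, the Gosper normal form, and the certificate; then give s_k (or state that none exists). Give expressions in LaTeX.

s_k = k \left(- 4 k^{4} - 4 k^{3} - 4 k^{2} + 3 k + 2\right)

t_(k+1)/t_k = (20*k**4 + 136*k**3 + 364*k**2 + 442*k + 201)/(20*k**4 + 56*k**3 + 76*k**2 + 42*k + 7).
So A=1 and B=1, with C=k**4 + 14*k**3/5 + 19*k**2/5 + 21*k/10 + 7/20.
Need (1)·f(k+1) − (1)·f(k) = k**4 + 14*k**3/5 + 19*k**2/5 + 21*k/10 + 7/20.
From deg A=0, deg B=0, deg C=4: d=5.
Solving with deg f ≤ 5: f(k) = k*(4*k**4 + 4*k**3 + 4*k**2 - 3*k - 2)/20.
Get s_k = R·t_k = k*(-4*k**4 - 4*k**3 - 4*k**2 + 3*k + 2) with R(k) = B(k−1)f(k)/C(k) = k*(4*k**4 + 4*k**3 + 4*k**2 - 3*k - 2)/(20*k**4 + 56*k**3 + 76*k**2 + 42*k + 7).
Check: Δs_k = -20*k**4 - 56*k**3 - 76*k**2 - 42*k - 7. ✓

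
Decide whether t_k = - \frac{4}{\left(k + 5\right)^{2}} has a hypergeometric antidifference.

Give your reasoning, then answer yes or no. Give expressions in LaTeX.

No. Not Gosper-summable.

The ratio is (k + 5)**2/(k + 6)**2.
A = k**2 + 10*k + 25, B = k**2 + 12*k + 36, C = 1.
Key eq: (k**2 + 10*k + 25)·f(k+1) = (k**2 + 10*k + 25)·f(k) + (1).
From deg A=2, deg B=2, deg C=0: d=0.
Generic f = c0 gives residual -1; -1 = 0 cannot hold, so t_k is not Gosper-summable.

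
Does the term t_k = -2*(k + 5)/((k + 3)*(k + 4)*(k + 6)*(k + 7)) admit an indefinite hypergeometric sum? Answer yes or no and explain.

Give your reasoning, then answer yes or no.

Yes. s_k = k*(-k - 9)/(18*(k**2 + 9*k + 18)).

Ratio r(k) = (k + 3)*(k + 6)**2/((k + 5)**2*(k + 8)).
Take A(k)=k + 3, B(k)=k + 8, C(k)=k**2 + 10*k + 25.
Set up (k + 3)·f(k+1) − (k + 7)·f(k) − (k**2 + 10*k + 25) = 0.
Degrees (1,1,2) ⇒ d ≤ 4.
Coefficient equations give f(k) = k*(k + 4)*(k + 5)*(k + 9)/36.
Certificate R = B(k−1)f/C = k*(k + 4)*(k + 7)*(k + 9)/(36*(k + 5)) gives s_k = k*(-k - 9)/(18*(k**2 + 9*k + 18)).
Check: Δs_k = 2*(-k - 5)/(k**4 + 20*k**3 + 145*k**2 + 450*k + 504). ✓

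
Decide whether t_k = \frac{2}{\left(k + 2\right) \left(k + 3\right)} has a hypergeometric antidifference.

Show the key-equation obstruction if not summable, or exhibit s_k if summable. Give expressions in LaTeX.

Ratio r(k) = (k + 2)/(k + 4).
So A=k + 2 and B=k + 4, with C=1.
Key eq: (k + 2)·f(k+1) = (k + 3)·f(k) + (1).
From deg A=1, deg B=1, deg C=0: d=1.
Match coefficients ⇒ f(k) = k/2.
R(k) = B(k−1)·f(k)/C(k) = k*(k + 3)/2; s_k = R·t_k = k/(k + 2).
Check: Δs_k = 2/(k**2 + 5*k + 6). ✓

Yes. s_k = \frac{k}{k + 2}.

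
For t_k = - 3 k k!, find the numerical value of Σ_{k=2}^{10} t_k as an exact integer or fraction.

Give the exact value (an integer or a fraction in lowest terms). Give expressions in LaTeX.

Compute t_(k+1)/t_k: get (k + 1)**2/k.
So A=k + 1 and B=1, with C=k.
Set up (k + 1)·f(k+1) − (1)·f(k) − (k) = 0.
d = 0 from the (1,0,1) case.
Solving with deg f ≤ 0: f(k) = 1.
Get s_k = R·t_k = -3*factorial(k) with R(k) = B(k−1)f(k)/C(k) = 1/k.
s_(k+1) − s_k = -3*k*factorial(k) = t_k.
Telescoping: Σ = s_(11) − s_(2) = -119750400 − (-6) = -119750394.

Σ = -119750394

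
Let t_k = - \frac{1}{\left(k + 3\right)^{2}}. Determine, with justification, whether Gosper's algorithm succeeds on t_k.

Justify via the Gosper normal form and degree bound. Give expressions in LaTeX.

Compute t_(k+1)/t_k: get (k + 3)**2/(k + 4)**2.
Normal form (A,B,C) = (k**2 + 6*k + 9, k**2 + 8*k + 16, 1).
Need (k**2 + 6*k + 9)·f(k+1) − (k**2 + 6*k + 9)·f(k) = 1.
From deg A=2, deg B=2, deg C=0: d=0.
Generic f = c0 gives residual -1; -1 = 0 cannot hold, so t_k is not Gosper-summable.

No — the linear system for f has no solution.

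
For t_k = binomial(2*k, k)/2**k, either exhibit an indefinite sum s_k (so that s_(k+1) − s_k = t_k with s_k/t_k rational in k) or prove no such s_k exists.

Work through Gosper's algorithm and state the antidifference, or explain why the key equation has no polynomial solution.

The ratio is (2*k + 1)/(k + 1).
Normal form (A,B,C) = (2*k + 1, k + 1, 1).
Need (2*k + 1)·f(k+1) − (k)·f(k) = 1.
deg f ≤ -1 (via 1,1,0).
d = -1 < 0 ⇒ no nonzero polynomial f; not summable.

no hypergeometric antidifference exists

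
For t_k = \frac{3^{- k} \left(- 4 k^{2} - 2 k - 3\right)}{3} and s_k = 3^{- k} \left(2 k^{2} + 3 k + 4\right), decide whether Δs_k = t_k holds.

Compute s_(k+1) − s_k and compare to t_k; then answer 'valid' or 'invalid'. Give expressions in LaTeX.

Valid: the claim telescopes to t_k.

s_(k+1) = (2*k**2 + 7*k + 9)/(3*3**k)
s_(k+1) − s_k = (-4*k**2 - 2*k - 3)/(3*3**k)
(s_(k+1) − s_k) − t_k = 0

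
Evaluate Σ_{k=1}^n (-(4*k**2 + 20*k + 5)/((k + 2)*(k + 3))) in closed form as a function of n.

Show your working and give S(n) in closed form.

Ratio r(k) = (k + 2)*(20*k + 4*(k + 1)**2 + 25)/((k + 4)*(4*k**2 + 20*k + 5)).
So A=k + 2 and B=k + 4, with C=k**2 + 5*k + 5/4.
Set up (k + 2)·f(k+1) − (k + 3)·f(k) − (k**2 + 5*k + 5/4) = 0.
deg f ≤ 2 (via 1,1,2).
Coefficient equations give f(k) = k*(8*k - 3)/8.
Certificate R = B(k−1)f/C = k*(k + 3)*(8*k - 3)/(2*(4*k**2 + 20*k + 5)) gives s_k = k*(3 - 8*k)/(2*(k + 2)).
Check: Δs_k = (-4*k**2 - 20*k - 5)/(k**2 + 5*k + 6). ✓
Telescope: S(n) = s_(n+1) − s_(1) = (-8*n**2 - 13*n - 5)/(2*(n + 3)) − (-5/6) = n*(-12*n - 17)/(3*(n + 3)).

S(n) = n*(-12*n - 17)/(3*(n + 3))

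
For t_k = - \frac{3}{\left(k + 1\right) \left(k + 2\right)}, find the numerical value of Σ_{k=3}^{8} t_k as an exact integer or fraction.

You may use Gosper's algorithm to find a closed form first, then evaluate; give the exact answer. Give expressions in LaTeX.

Σ = -9/20

Compute t_(k+1)/t_k: get (k + 1)/(k + 3).
Factor: A=k + 1; B=k + 3; C=1.
Key eq: (k + 1)·f(k+1) = (k + 2)·f(k) + (1).
deg f ≤ 1 (via 1,1,0).
Solving with deg f ≤ 1: f(k) = k.
Get s_k = R·t_k = -3*k/(k + 1) with R(k) = B(k−1)f(k)/C(k) = k*(k + 2).
s_(k+1) − s_k = -3/(k**2 + 3*k + 2) = t_k.
Σ_(k=3)^(8) t_k = s_(9) − s_(3) = -27/10 − (-9/4) = -9/20.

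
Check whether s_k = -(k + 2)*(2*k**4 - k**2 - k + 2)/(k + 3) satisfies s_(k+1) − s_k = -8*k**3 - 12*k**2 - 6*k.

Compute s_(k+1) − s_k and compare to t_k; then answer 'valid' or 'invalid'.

s_(k+1) = (k + 3)*(k - 2*(k + 1)**4 + (k + 1)**2 - 1)/(k + 4)
s_(k+1) − s_k = (-8*k**5 - 62*k**4 - 150*k**3 - 143*k**2 - 53*k - 2)/(k**2 + 7*k + 12)
(s_(k+1) − s_k) − t_k = (6*k**4 + 36*k**3 + 43*k**2 + 19*k - 2)/(k**2 + 7*k + 12)

Invalid: residual (6*k**4 + 36*k**3 + 43*k**2 + 19*k - 2)/(k**2 + 7*k + 12) ≠ 0.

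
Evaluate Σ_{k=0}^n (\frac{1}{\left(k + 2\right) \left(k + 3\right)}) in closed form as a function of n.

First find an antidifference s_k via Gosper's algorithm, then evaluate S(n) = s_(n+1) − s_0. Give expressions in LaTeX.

Ratio r(k) = (k + 2)/(k + 4).
Gosper form: A/B · C(k+1)/C(k) with A=k + 2, B=k + 4, C=1.
f must satisfy (k + 2)·f(k+1) − (k + 3)·f(k) = 1.
deg f ≤ 1 (via 1,1,0).
A polynomial solution: f(k) = k/2.
R(k) = B(k−1)·f(k)/C(k) = k*(k + 3)/2; s_k = R·t_k = k/(2*(k + 2)).
Check: Δs_k = 1/(k**2 + 5*k + 6). ✓
Evaluate: s_(n+1) = (n + 1)/(2*(n + 3)); subtract s_(0) = 0 ⇒ S(n) = (n + 1)/(2*(n + 3)).

S(n) = \frac{n + 1}{2 \left(n + 3\right)}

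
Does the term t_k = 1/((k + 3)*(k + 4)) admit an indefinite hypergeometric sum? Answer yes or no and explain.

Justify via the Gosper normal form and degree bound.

Yes. s_k = k/(3*(k + 3)).

The ratio is (k + 3)/(k + 5).
Factor: A=k + 3; B=k + 5; C=1.
Set up (k + 3)·f(k+1) − (k + 4)·f(k) − (1) = 0.
deg f ≤ 1 (via 1,1,0).
Solve for f: f(k) = k/3 (degree 1 ≤ 1).
So s_k = (B(k−1)f/C)·t_k = (k*(k + 4)/3)·t_k = k/(3*(k + 3)).
s_(k+1) − s_k = 1/(k**2 + 7*k + 12) = t_k.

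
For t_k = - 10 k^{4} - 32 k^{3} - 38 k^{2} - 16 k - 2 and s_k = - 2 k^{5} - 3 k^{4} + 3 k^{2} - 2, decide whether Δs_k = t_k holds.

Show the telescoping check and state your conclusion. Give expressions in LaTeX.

Valid — Δs_k = t_k.

s_(k+1) = -2*(k + 1)**5 - 3*(k + 1)**4 + 3*(k + 1)**2 - 2
s_(k+1) − s_k = -10*k**4 - 32*k**3 - 38*k**2 - 16*k - 2
(s_(k+1) − s_k) − t_k = 0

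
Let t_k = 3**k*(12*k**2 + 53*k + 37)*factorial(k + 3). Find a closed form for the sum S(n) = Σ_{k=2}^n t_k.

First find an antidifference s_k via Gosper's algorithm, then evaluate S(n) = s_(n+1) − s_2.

S(n) = 12*3**n*n*factorial(n + 4) + 9*3**n*factorial(n + 4) - 7560

t_(k+1)/t_k = 3*(12*k**3 + 125*k**2 + 410*k + 408)/(12*k**2 + 53*k + 37).
A = 3*k + 12, B = 1, C = k**2 + 53*k/12 + 37/12.
Set up (3*k + 12)·f(k+1) − (1)·f(k) − (k**2 + 53*k/12 + 37/12) = 0.
From deg A=1, deg B=0, deg C=2: d=1.
Solve for f: f(k) = (4*k - 1)/12 (degree 1 ≤ 1).
R(k) = B(k−1)·f(k)/C(k) = (4*k - 1)/(12*k**2 + 53*k + 37); s_k = R·t_k = 3**k*(4*k - 1)*factorial(k + 3).
Check: Δs_k = 3**k*(12*k**2 + 53*k + 37)*factorial(k + 3). ✓
s_(n+1) = 3**(n + 1)*(4*n + 3)*factorial(n + 4) and s_(2) = 7560, so S(n) = 12*3**n*n*factorial(n + 4) + 9*3**n*factorial(n + 4) - 7560.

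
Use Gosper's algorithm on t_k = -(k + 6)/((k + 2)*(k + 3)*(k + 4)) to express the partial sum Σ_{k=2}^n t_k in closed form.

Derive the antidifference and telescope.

S(n) = (-3*n**2 - 11*n + 14)/(10*(n**2 + 7*n + 12))

r(k) = (k + 2)*(k + 7)/((k + 5)*(k + 6)) after simplifying.
So A=k + 2 and B=k + 5, with C=k + 6.
Key eq: (k + 2)·f(k+1) = (k + 4)·f(k) + (k + 6).
d = 2 from the (1,1,1) case.
Match coefficients ⇒ f(k) = k*(2*k + 7)/3.
Certificate R = B(k−1)f/C = k*(k + 4)*(2*k + 7)/(3*(k + 6)) gives s_k = k*(-2*k - 7)/(3*(k + 2)*(k + 3)).
Δs = (-k - 6)/(k**3 + 9*k**2 + 26*k + 24), as required.
Evaluate: s_(n+1) = (-2*n**2 - 11*n - 9)/(3*(n**2 + 7*n + 12)); subtract s_(2) = -11/30 ⇒ S(n) = (-3*n**2 - 11*n + 14)/(10*(n**2 + 7*n + 12)).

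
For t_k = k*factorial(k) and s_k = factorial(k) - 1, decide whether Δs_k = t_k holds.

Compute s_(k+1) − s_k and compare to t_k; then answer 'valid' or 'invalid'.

s_(k+1) = k*factorial(k) + factorial(k) - 1
s_(k+1) − s_k = k*factorial(k)
(s_(k+1) − s_k) − t_k = 0

Valid — Δs_k = t_k.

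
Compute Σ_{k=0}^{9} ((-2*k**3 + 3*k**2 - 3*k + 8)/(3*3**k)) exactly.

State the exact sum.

Σ = 119126/59049

Ratio r(k) = (2*k**3/3 + k**2 + k - 2)/(2*k**3 - 3*k**2 + 3*k - 8).
Gosper form: A/B · C(k+1)/C(k) with A=1/3, B=1, C=k**3 - 3*k**2/2 + 3*k/2 - 4.
Solve (1/3)·f(k+1) − (1)·f(k) = k**3 - 3*k**2/2 + 3*k/2 - 4.
Bound: deg f ≤ 3.
Match coefficients ⇒ f(k) = -3*(k**3 + 3*k - 2)/2.
Certificate R = B(k−1)f/C = -3*(k**3 + 3*k - 2)/(2*k**3 - 3*k**2 + 3*k - 8) gives s_k = (k**3 + 3*k - 2)/3**k.
s_(k+1) − s_k = (-3*k**3 - 6*k + (k + 1)**3 + 7)/(3*3**k) = t_k.
Telescoping: Σ = s_(10) − s_(0) = 1028/59049 − (-2) = 119126/59049.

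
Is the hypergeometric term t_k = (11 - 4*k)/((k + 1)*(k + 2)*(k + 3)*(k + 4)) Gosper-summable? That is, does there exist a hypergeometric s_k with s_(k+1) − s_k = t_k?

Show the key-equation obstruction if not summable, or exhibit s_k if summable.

The ratio is (k + 1)*(4*k - 7)/((k + 5)*(4*k - 11)).
Normal form (A,B,C) = (k + 1, k + 5, k - 11/4).
Key eq: (k + 1)·f(k+1) = (k + 4)·f(k) + (k - 11/4).
d = 3 from the (1,1,1) case.
A polynomial solution: f(k) = -k*(k**2 + 6*k + 15)/8.
Then R = B(k−1)f/C = -k*(k + 4)*(k**2 + 6*k + 15)/(2*(4*k - 11)), so s_k = R(k)·t_k = k*(k**2 + 6*k + 15)/(2*(k + 1)*(k + 2)*(k + 3)).
Δs = (11 - 4*k)/(k**4 + 10*k**3 + 35*k**2 + 50*k + 24), as required.

Yes. s_k = k*(k**2 + 6*k + 15)/(2*(k + 1)*(k + 2)*(k + 3)).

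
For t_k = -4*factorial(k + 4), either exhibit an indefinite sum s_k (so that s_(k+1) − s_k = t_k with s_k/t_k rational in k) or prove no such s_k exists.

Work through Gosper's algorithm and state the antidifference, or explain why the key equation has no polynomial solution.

The ratio is k + 5.
Gosper form: A/B · C(k+1)/C(k) with A=k + 5, B=1, C=1.
Solve (k + 5)·f(k+1) − (1)·f(k) = 1.
deg f ≤ -1 (via 1,0,0).
Negative degree bound (-1): no f exists, t_k not Gosper-summable.

not Gosper-summable; s_k does not exist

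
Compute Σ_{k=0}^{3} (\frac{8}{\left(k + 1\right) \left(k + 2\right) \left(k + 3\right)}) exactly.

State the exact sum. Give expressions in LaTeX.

Σ = 28/15

Step 1: r(k) = (k + 1)/(k + 4).
Take A(k)=k + 1, B(k)=k + 4, C(k)=1.
Key eq: (k + 1)·f(k+1) = (k + 3)·f(k) + (1).
From deg A=1, deg B=1, deg C=0: d=2.
A polynomial solution: f(k) = k*(k + 3)/4.
R(k) = B(k−1)·f(k)/C(k) = k*(k + 3)**2/4; s_k = R·t_k = 2*k*(k + 3)/((k + 1)*(k + 2)).
s_(k+1) − s_k = 8/(k**3 + 6*k**2 + 11*k + 6) = t_k.
Σ_(k=0)^(3) t_k = s_(4) − s_(0) = 28/15 − (0) = 28/15.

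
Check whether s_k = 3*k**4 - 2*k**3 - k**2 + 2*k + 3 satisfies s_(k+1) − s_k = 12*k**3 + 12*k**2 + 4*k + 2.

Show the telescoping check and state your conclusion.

valid (s_(k+1) − s_k reduces to t_k)

s_(k+1) = 3*k**4 + 10*k**3 + 11*k**2 + 6*k + 5
s_(k+1) − s_k = 12*k**3 + 12*k**2 + 4*k + 2
(s_(k+1) − s_k) − t_k = 0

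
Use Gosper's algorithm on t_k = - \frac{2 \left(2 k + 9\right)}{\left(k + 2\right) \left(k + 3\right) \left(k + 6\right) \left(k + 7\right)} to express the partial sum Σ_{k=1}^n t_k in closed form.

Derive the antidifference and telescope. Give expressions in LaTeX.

Ratio r(k) = (k + 2)*(k + 6)*(2*k + 11)/((k + 4)*(k + 8)*(2*k + 9)).
Factor: A=k + 2; B=k + 8; C=k**3 + 27*k**2/2 + 121*k/2 + 90.
Solve (k + 2)·f(k+1) − (k + 7)·f(k) = k**3 + 27*k**2/2 + 121*k/2 + 90.
d = 5 from the (1,1,3) case.
Match coefficients ⇒ f(k) = k*(k + 3)*(k + 4)*(k + 5)*(k + 8)/24.
Get s_k = R·t_k = k*(-k - 8)/(6*(k**2 + 8*k + 12)) with R(k) = B(k−1)f(k)/C(k) = k*(k + 3)*(k + 7)*(k + 8)/(12*(2*k + 9)).
Verify: 2*(-2*k - 9)/(k**4 + 18*k**3 + 113*k**2 + 288*k + 252) matches t_k.
Telescope: S(n) = s_(n+1) − s_(1) = (-n**2 - 10*n - 9)/(6*(n**2 + 10*n + 21)) − (-1/14) = 2*n*(-n - 10)/(21*(n**2 + 10*n + 21)).

S(n) = \frac{2 n \left(- n - 10\right)}{21 \left(n^{2} + 10 n + 21\right)}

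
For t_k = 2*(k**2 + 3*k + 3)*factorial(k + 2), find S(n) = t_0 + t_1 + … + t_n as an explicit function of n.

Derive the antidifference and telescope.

The ratio is (k + 3)*(3*k + (k + 1)**2 + 6)/(k**2 + 3*k + 3).
A = k + 3, B = 1, C = k**2 + 3*k + 3.
Key eq: (k + 3)·f(k+1) = (1)·f(k) + (k**2 + 3*k + 3).
d = 1 from the (1,0,2) case.
Match coefficients ⇒ f(k) = k.
R(k) = B(k−1)·f(k)/C(k) = k/(k**2 + 3*k + 3); s_k = R·t_k = 2*k*factorial(k + 2).
Verify: 2*(k**2 + 3*k + 3)*factorial(k + 2) matches t_k.
s_(n+1) = 2*(n + 1)*factorial(n + 3) and s_(0) = 0, so S(n) = 2*(n + 1)*factorial(n + 3).

S(n) = 2*(n + 1)*factorial(n + 3)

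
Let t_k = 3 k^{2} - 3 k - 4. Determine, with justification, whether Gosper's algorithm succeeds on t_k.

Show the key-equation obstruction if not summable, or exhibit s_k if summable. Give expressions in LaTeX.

Step 1: r(k) = (3*k**2 + 3*k - 4)/(3*k**2 - 3*k - 4).
So A=1 and B=1, with C=k**2 - k - 4/3.
Solve (1)·f(k+1) − (1)·f(k) = k**2 - k - 4/3.
deg f ≤ 3 (via 0,0,2).
Coefficient equations give f(k) = k*(k**2 - 3*k - 2)/3.
Certificate R = B(k−1)f/C = k*(k**2 - 3*k - 2)/(3*k**2 - 3*k - 4) gives s_k = k*(k**2 - 3*k - 2).
s_(k+1) − s_k = 3*k**2 - 3*k - 4 = t_k.

Yes. s_k = k \left(k^{2} - 3 k - 2\right).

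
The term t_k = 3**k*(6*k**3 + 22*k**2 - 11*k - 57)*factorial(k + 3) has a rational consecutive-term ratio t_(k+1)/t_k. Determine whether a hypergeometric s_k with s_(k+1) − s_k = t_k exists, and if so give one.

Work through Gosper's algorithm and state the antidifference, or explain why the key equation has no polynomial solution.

s_k = 3**k*(2*k**2 - 4*k - 3)*factorial(k + 3)

r(k) = 3*(6*k**4 + 64*k**3 + 211*k**2 + 164*k - 160)/(6*k**3 + 22*k**2 - 11*k - 57) after simplifying.
Gosper form: A/B · C(k+1)/C(k) with A=3*k + 12, B=1, C=k**3 + 11*k**2/3 - 11*k/6 - 19/2.
f must satisfy (3*k + 12)·f(k+1) − (1)·f(k) = k**3 + 11*k**2/3 - 11*k/6 - 19/2.
deg f ≤ 2 (via 1,0,3).
Solve for f: f(k) = (2*k**2 - 4*k - 3)/6 (degree 2 ≤ 2).
Certificate R = B(k−1)f/C = (2*k**2 - 4*k - 3)/(6*k**3 + 22*k**2 - 11*k - 57) gives s_k = 3**k*(2*k**2 - 4*k - 3)*factorial(k + 3).
Verify: 3**k*(6*k**3 + 22*k**2 - 11*k - 57)*factorial(k + 3) matches t_k.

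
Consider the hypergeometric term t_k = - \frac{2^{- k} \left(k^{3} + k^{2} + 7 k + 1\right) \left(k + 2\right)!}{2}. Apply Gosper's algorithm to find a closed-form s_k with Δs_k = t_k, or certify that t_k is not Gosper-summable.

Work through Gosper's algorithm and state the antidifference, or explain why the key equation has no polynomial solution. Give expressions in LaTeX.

Ratio r(k) = (k + 3)*(7*k + (k + 1)**3 + (k + 1)**2 + 8)/(2*(k**3 + k**2 + 7*k + 1)).
Factor: A=k/2 + 3/2; B=1; C=k**3 + k**2 + 7*k + 1.
Solve (k/2 + 3/2)·f(k+1) − (1)·f(k) = k**3 + k**2 + 7*k + 1.
Bound: deg f ≤ 2.
Match coefficients ⇒ f(k) = 2*(k**2 - 2*k + 4).
Then R = B(k−1)f/C = 2*(k**2 - 2*k + 4)/(k**3 + k**2 + 7*k + 1), so s_k = R(k)·t_k = -(k**2 - 2*k + 4)*factorial(k + 2)/2**k.
Check: Δs_k = -(k**3 + k**2 + 7*k + 1)*factorial(k + 2)/(2*2**k). ✓

s_k = - 2^{- k} \left(k^{2} - 2 k + 4\right) \left(k + 2\right)!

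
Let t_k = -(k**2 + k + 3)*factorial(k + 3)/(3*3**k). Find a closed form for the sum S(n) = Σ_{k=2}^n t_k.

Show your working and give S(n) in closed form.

Compute t_(k+1)/t_k: get (k + 4)*(k + (k + 1)**2 + 4)/(3*(k**2 + k + 3)).
Factor: A=k/3 + 4/3; B=1; C=k**2 + k + 3.
Solve (k/3 + 4/3)·f(k+1) − (1)·f(k) = k**2 + k + 3.
deg f ≤ 1 (via 1,0,2).
A polynomial solution: f(k) = 3*(k - 1).
Get s_k = R·t_k = -(k - 1)*factorial(k + 3)/3**k with R(k) = B(k−1)f(k)/C(k) = 3*(k - 1)/(k**2 + k + 3).
Verify: -(k**2 + k + 3)*factorial(k + 3)/(3*3**k) matches t_k.
Σ_(k=2)^n t_k = s_(n+1) − s_(2) = (-3**(-n - 1)*n*factorial(n + 4)) − (-40/3), i.e. 40/3 - n*factorial(n + 4)/(3*3**n).

S(n) = 40/3 - n*factorial(n + 4)/(3*3**n)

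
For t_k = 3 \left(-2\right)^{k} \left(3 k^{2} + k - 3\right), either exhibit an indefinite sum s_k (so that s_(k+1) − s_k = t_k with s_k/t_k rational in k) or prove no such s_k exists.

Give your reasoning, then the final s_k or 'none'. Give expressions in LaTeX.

Ratio r(k) = 2*(-k - 3*(k + 1)**2 + 2)/(3*k**2 + k - 3).
Factor: A=-2; B=1; C=k**2 + k/3 - 1.
Set up (-2)·f(k+1) − (1)·f(k) − (k**2 + k/3 - 1) = 0.
deg f ≤ 2 (via 0,0,2).
Solve for f: f(k) = -(k**2 - k - 1)/3 (degree 2 ≤ 2).
Get s_k = R·t_k = 3*(-2)**k*(-k**2 + k + 1) with R(k) = B(k−1)f(k)/C(k) = -(k**2 - k - 1)/(3*k**2 + k - 3).
Check: Δs_k = 3*(-2)**k*(3*k**2 + k - 3). ✓

s_k = 3 \left(-2\right)^{k} \left(- k^{2} + k + 1\right)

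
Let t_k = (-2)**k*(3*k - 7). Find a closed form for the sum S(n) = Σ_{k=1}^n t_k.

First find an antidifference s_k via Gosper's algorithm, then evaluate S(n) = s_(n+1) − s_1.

S(n) = 2*(-2)**n*n - 4*(-2)**n + 4

Compute t_(k+1)/t_k: get 2*(4 - 3*k)/(3*k - 7).
So A=-2 and B=1, with C=k - 7/3.
f must satisfy (-2)·f(k+1) − (1)·f(k) = k - 7/3.
From deg A=0, deg B=0, deg C=1: d=1.
Coefficient equations give f(k) = -(k - 3)/3.
R(k) = B(k−1)·f(k)/C(k) = -(k - 3)/(3*k - 7); s_k = R·t_k = (-2)**k*(3 - k).
Δs = (-2)**k*(3*k - 7), as required.
Telescope: S(n) = s_(n+1) − s_(1) = (-2)**(n + 1)*(2 - n) − (-4) = 2*(-2)**n*n - 4*(-2)**n + 4.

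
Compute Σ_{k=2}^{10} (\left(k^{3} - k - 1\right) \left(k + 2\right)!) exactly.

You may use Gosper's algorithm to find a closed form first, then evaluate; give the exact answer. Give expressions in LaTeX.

Σ = 504388684800

Step 1: r(k) = (k + 3)*(k - (k + 1)**3 + 2)/(-k**3 + k + 1).
So A=k + 3 and B=1, with C=k**3 - k - 1.
Need (k + 3)·f(k+1) − (1)·f(k) = k**3 - k - 1.
deg f ≤ 2 (via 1,0,3).
Solving with deg f ≤ 2: f(k) = (k - 2)**2.
Then R = B(k−1)f/C = (k - 2)**2/(k**3 - k - 1), so s_k = R(k)·t_k = (k - 2)**2*factorial(k + 2).
Δs = (k**3 - k - 1)*factorial(k + 2), as required.
Sum = s_(11) − s_(2); s_(11) = 504388684800, s_(2) = 0 ⇒ 504388684800.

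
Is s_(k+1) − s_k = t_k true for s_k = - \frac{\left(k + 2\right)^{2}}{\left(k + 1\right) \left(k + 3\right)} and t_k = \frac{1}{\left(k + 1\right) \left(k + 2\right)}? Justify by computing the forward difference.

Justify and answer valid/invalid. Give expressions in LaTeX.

Invalid: residual \frac{- k^{2} - 5 k - 7}{k^{4} + 10 k^{3} + 35 k^{2} + 50 k + 24} ≠ 0.

s_(k+1) = -(k + 3)**2/((k + 2)*(k + 4))
s_(k+1) − s_k = (2*k + 5)/(k**4 + 10*k**3 + 35*k**2 + 50*k + 24)
(s_(k+1) − s_k) − t_k = (-k**2 - 5*k - 7)/(k**4 + 10*k**3 + 35*k**2 + 50*k + 24)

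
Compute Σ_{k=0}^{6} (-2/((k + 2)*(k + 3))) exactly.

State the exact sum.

Step 1: r(k) = (k + 2)/(k + 4).
A = k + 2, B = k + 4, C = 1.
Need (k + 2)·f(k+1) − (k + 3)·f(k) = 1.
d = 1 from the (1,1,0) case.
Solve for f: f(k) = k/2 (degree 1 ≤ 1).
R(k) = B(k−1)·f(k)/C(k) = k*(k + 3)/2; s_k = R·t_k = -k/(k + 2).
Verify: -2/(k**2 + 5*k + 6) matches t_k.
Sum = s_(7) − s_(0); s_(7) = -7/9, s_(0) = 0 ⇒ -7/9.

Σ = -7/9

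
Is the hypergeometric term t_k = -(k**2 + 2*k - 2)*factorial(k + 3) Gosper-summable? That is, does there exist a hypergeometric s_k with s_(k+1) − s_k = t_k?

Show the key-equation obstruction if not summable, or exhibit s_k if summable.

Yes. s_k = -(k - 2)*factorial(k + 3).

Ratio r(k) = (k + 4)*(2*k + (k + 1)**2)/(k**2 + 2*k - 2).
Gosper form: A/B · C(k+1)/C(k) with A=k + 4, B=1, C=k**2 + 2*k - 2.
f must satisfy (k + 4)·f(k+1) − (1)·f(k) = k**2 + 2*k - 2.
deg f ≤ 1 (via 1,0,2).
Solve for f: f(k) = k - 2 (degree 1 ≤ 1).
R(k) = B(k−1)·f(k)/C(k) = (k - 2)/(k**2 + 2*k - 2); s_k = R·t_k = -(k - 2)*factorial(k + 3).
Δs = -(k**2 + 2*k - 2)*factorial(k + 3), as required.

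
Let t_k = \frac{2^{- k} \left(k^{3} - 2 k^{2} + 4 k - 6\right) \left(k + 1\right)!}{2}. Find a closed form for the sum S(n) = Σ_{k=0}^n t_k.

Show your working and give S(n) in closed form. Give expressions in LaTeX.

S(n) = \frac{2^{- n} \left(- 6 \cdot 2^{n} + n^{4} n! + n^{3} n! - 4 n^{2} n! - 4 n n!\right)}{2}

Ratio r(k) = (k**4 + 3*k**3 + 5*k**2 + 3*k - 6)/(2*(k**3 - 2*k**2 + 4*k - 6)).
Factor: A=k/2 + 1; B=1; C=k**3 - 2*k**2 + 4*k - 6.
Need (k/2 + 1)·f(k+1) − (1)·f(k) = k**3 - 2*k**2 + 4*k - 6.
Degrees (1,0,3) ⇒ d ≤ 2.
Coefficient equations give f(k) = 2*(k - 3)*(k - 1).
Certificate R = B(k−1)f/C = 2*(k - 3)*(k - 1)/(k**3 - 2*k**2 + 4*k - 6) gives s_k = (k - 3)*(k - 1)*factorial(k + 1)/2**k.
s_(k+1) − s_k = (k**3 - 2*k**2 + 4*k - 6)*factorial(k + 1)/(2*2**k) = t_k.
Evaluate: s_(n+1) = 2**(-n - 1)*n*(n - 2)*factorial(n + 2); subtract s_(0) = 3 ⇒ S(n) = (-6*2**n + n**4*factorial(n) + n**3*factorial(n) - 4*n**2*factorial(n) - 4*n*factorial(n))/(2*2**n).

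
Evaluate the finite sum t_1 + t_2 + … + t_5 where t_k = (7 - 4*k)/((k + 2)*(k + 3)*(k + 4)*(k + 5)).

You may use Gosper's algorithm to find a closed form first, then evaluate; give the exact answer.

The ratio is (k + 2)*(4*k - 3)/((k + 6)*(4*k - 7)).
Factor: A=k + 2; B=k + 6; C=k - 7/4.
Set up (k + 2)·f(k+1) − (k + 5)·f(k) − (k - 7/4) = 0.
Bound: deg f ≤ 3.
A polynomial solution: f(k) = -k*(k**2 + 9*k + 74)/96.
Certificate R = B(k−1)f/C = -k*(k + 5)*(k**2 + 9*k + 74)/(24*(4*k - 7)) gives s_k = k*(k**2 + 9*k + 74)/(24*(k + 2)*(k + 3)*(k + 4)).
Δs = (7 - 4*k)/(k**4 + 14*k**3 + 71*k**2 + 154*k + 120), as required.
Σ_(k=1)^(5) t_k = s_(6) − s_(1) = 41/720 − (7/120) = -1/720.

Σ = -1/720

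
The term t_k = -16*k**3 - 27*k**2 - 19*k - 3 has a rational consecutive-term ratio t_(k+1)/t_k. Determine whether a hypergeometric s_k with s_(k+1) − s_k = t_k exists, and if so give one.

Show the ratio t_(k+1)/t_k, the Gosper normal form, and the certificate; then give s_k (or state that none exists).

s_k = k*(-4*k**3 - k**2 + 2)

t_(k+1)/t_k = (16*k**3 + 75*k**2 + 121*k + 65)/(16*k**3 + 27*k**2 + 19*k + 3).
Factor: A=1; B=1; C=k**3 + 27*k**2/16 + 19*k/16 + 3/16.
Solve (1)·f(k+1) − (1)·f(k) = k**3 + 27*k**2/16 + 19*k/16 + 3/16.
d = 4 from the (0,0,3) case.
Solving with deg f ≤ 4: f(k) = k*(4*k**3 + k**2 - 2)/16.
R(k) = B(k−1)·f(k)/C(k) = k*(4*k**3 + k**2 - 2)/(16*k**3 + 27*k**2 + 19*k + 3); s_k = R·t_k = k*(-4*k**3 - k**2 + 2).
s_(k+1) − s_k = -16*k**3 - 27*k**2 - 19*k - 3 = t_k.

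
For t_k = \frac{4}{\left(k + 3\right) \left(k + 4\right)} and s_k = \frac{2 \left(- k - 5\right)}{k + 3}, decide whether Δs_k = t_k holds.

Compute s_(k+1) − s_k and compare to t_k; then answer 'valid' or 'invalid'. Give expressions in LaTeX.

s_(k+1) = 2*(-k - 6)/(k + 4)
s_(k+1) − s_k = 4/(k**2 + 7*k + 12)
(s_(k+1) − s_k) − t_k = 0

Valid — Δs_k = t_k.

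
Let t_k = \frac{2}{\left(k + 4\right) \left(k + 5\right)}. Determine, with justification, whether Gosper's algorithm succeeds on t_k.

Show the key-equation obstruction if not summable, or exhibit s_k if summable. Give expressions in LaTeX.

Ratio r(k) = (k + 4)/(k + 6).
Take A(k)=k + 4, B(k)=k + 6, C(k)=1.
Need (k + 4)·f(k+1) − (k + 5)·f(k) = 1.
deg f ≤ 1 (via 1,1,0).
Solving with deg f ≤ 1: f(k) = k/4.
Certificate R = B(k−1)f/C = k*(k + 5)/4 gives s_k = k/(2*(k + 4)).
Verify: 2/(k**2 + 9*k + 20) matches t_k.

Yes. s_k = \frac{k}{2 \left(k + 4\right)}.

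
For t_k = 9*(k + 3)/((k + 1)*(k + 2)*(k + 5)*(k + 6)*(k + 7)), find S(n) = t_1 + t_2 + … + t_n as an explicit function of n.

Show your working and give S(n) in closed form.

r(k) = (k + 1)*(k + 4)*(k + 5)/((k + 3)**2*(k + 8)) after simplifying.
Take A(k)=k + 1, B(k)=k + 8, C(k)=k**3 + 10*k**2 + 33*k + 36.
Need (k + 1)·f(k+1) − (k + 7)·f(k) = k**3 + 10*k**2 + 33*k + 36.
Degrees (1,1,3) ⇒ d ≤ 6.
Solving with deg f ≤ 6: f(k) = k*(k + 2)*(k + 3)*(k + 4)*(k**2 + 12*k + 41)/90.
R(k) = B(k−1)·f(k)/C(k) = k*(k + 2)*(k + 7)*(k**2 + 12*k + 41)/(90*(k + 3)); s_k = R·t_k = k*(k**2 + 12*k + 41)/(10*(k**3 + 12*k**2 + 41*k + 30)).
Check: Δs_k = 9*(k + 3)/(k**5 + 21*k**4 + 163*k**3 + 567*k**2 + 844*k + 420). ✓
Telescope: S(n) = s_(n+1) − s_(1) = (n**3 + 15*n**2 + 68*n + 54)/(10*(n**3 + 15*n**2 + 68*n + 84)) − (9/140) = n*(n**2 + 15*n + 68)/(28*(n**3 + 15*n**2 + 68*n + 84)).

S(n) = n*(n**2 + 15*n + 68)/(28*(n**3 + 15*n**2 + 68*n + 84))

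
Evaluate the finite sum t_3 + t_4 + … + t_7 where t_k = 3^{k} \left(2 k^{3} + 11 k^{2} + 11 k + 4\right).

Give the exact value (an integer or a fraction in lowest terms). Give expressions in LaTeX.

Σ = 3686418

Compute t_(k+1)/t_k: get 3*(2*k**3 + 17*k**2 + 39*k + 28)/(2*k**3 + 11*k**2 + 11*k + 4).
Take A(k)=3, B(k)=1, C(k)=k**3 + 11*k**2/2 + 11*k/2 + 2.
Solve (3)·f(k+1) − (1)·f(k) = k**3 + 11*k**2/2 + 11*k/2 + 2.
Degrees (0,0,3) ⇒ d ≤ 3.
A polynomial solution: f(k) = (k**3 + k**2 - 2*k + 2)/2.
Certificate R = B(k−1)f/C = (k**3 + k**2 - 2*k + 2)/(2*k**3 + 11*k**2 + 11*k + 4) gives s_k = 3**k*(k**3 + k**2 - 2*k + 2).
Check: Δs_k = 3**k*(2*k**3 + 11*k**2 + 11*k + 4). ✓
Telescoping: Σ = s_(8) − s_(3) = 3687282 − (864) = 3686418.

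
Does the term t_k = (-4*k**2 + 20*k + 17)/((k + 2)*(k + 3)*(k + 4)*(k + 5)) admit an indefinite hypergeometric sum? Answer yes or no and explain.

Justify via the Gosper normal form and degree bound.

The ratio is (k + 2)*(20*k - 4*(k + 1)**2 + 37)/((k + 6)*(-4*k**2 + 20*k + 17)).
So A=k + 2 and B=k + 6, with C=k**2 - 5*k - 17/4.
f must satisfy (k + 2)·f(k+1) − (k + 5)·f(k) = k**2 - 5*k - 17/4.
Degrees (1,1,2) ⇒ d ≤ 3.
A polynomial solution: f(k) = -k*(k**2 + 41*k + 26)/32.
So s_k = (B(k−1)f/C)·t_k = (-k*(k + 5)*(k**2 + 41*k + 26)/(8*(4*k**2 - 20*k - 17)))·t_k = k*(k**2 + 41*k + 26)/(8*(k + 2)*(k + 3)*(k + 4)).
Δs = (-4*k**2 + 20*k + 17)/(k**4 + 14*k**3 + 71*k**2 + 154*k + 120), as required.

Yes. s_k = k*(k**2 + 41*k + 26)/(8*(k + 2)*(k + 3)*(k + 4)).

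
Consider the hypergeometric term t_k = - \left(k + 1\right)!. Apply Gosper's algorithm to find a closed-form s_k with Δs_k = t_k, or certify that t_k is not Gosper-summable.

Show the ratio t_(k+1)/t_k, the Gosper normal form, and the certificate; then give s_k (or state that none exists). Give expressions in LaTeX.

none — t_k is not Gosper-summable

Ratio r(k) = k + 2.
So A=k + 2 and B=1, with C=1.
Key eq: (k + 2)·f(k+1) = (1)·f(k) + (1).
Degrees (1,0,0) ⇒ d ≤ -1.
deg f ≤ -1 is impossible — no certificate.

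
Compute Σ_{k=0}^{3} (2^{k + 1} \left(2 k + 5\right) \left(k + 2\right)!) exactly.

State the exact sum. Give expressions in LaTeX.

Σ = 23036

Step 1: r(k) = 2*(k + 3)*(2*k + 7)/(2*k + 5).
Factor: A=2*k + 6; B=1; C=k + 5/2.
f must satisfy (2*k + 6)·f(k+1) − (1)·f(k) = k + 5/2.
d = 0 from the (1,0,1) case.
Coefficient equations give f(k) = 1/2.
So s_k = (B(k−1)f/C)·t_k = (1/(2*k + 5))·t_k = 2**(k + 1)*factorial(k + 2).
Δs = 2**(k + 1)*(2*k + 5)*factorial(k + 2), as required.
Σ_(k=0)^(3) t_k = s_(4) − s_(0) = 23040 − (4) = 23036.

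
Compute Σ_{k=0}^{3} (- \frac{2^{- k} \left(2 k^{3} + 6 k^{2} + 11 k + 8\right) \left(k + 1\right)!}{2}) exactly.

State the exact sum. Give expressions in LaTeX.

r(k) = (2*k**4 + 16*k**3 + 53*k**2 + 85*k + 54)/(2*(2*k**3 + 6*k**2 + 11*k + 8)) after simplifying.
Factor: A=k/2 + 1; B=1; C=k**3 + 3*k**2 + 11*k/2 + 4.
Need (k/2 + 1)·f(k+1) − (1)·f(k) = k**3 + 3*k**2 + 11*k/2 + 4.
Bound: deg f ≤ 2.
Coefficient equations give f(k) = 2*k**2 + 2*k - 1.
So s_k = (B(k−1)f/C)·t_k = (2*(2*k**2 + 2*k - 1)/(2*k**3 + 6*k**2 + 11*k + 8))·t_k = -(2*k**2 + 2*k - 1)*factorial(k + 1)/2**k.
Check: Δs_k = -(2*k**3 + 6*k**2 + 11*k + 8)*factorial(k + 1)/(2*2**k). ✓
Σ_(k=0)^(3) t_k = s_(4) − s_(0) = -585/2 − (1) = -587/2.

Σ = -587/2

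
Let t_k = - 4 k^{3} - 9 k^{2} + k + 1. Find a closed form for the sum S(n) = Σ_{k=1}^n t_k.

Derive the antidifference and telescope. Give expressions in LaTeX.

Step 1: r(k) = (4*k**3 + 21*k**2 + 29*k + 11)/(4*k**3 + 9*k**2 - k - 1).
So A=1 and B=1, with C=k**3 + 9*k**2/4 - k/4 - 1/4.
Set up (1)·f(k+1) − (1)·f(k) − (k**3 + 9*k**2/4 - k/4 - 1/4) = 0.
Bound: deg f ≤ 4.
Match coefficients ⇒ f(k) = k*(k**3 + k**2 - 4*k + 1)/4.
So s_k = (B(k−1)f/C)·t_k = (k*(k**3 + k**2 - 4*k + 1)/(4*k**3 + 9*k**2 - k - 1))·t_k = k*(-k**3 - k**2 + 4*k - 1).
Δs = -4*k**3 - 9*k**2 + k + 1, as required.
Telescope: S(n) = s_(n+1) − s_(1) = -n**4 - 5*n**3 - 5*n**2 + 1 − (1) = n**2*(-n**2 - 5*n - 5).

S(n) = n^{2} \left(- n^{2} - 5 n - 5\right)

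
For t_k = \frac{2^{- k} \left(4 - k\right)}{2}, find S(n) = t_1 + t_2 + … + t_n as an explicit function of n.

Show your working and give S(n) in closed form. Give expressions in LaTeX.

Ratio r(k) = (k - 3)/(2*(k - 4)).
Take A(k)=1/2, B(k)=1, C(k)=k - 4.
Need (1/2)·f(k+1) − (1)·f(k) = k - 4.
d = 1 from the (0,0,1) case.
A polynomial solution: f(k) = -2*(k - 3).
Certificate R = B(k−1)f/C = -2*(k - 3)/(k - 4) gives s_k = (k - 3)/2**k.
s_(k+1) − s_k = (4 - k)/(2*2**k) = t_k.
Telescope: S(n) = s_(n+1) − s_(1) = 2**(-n - 1)*(n - 2) − (-1) = 2**(-n - 1)*(2**(n + 1) + n - 2).

S(n) = 2^{- n - 1} \left(2^{n + 1} + n - 2\right)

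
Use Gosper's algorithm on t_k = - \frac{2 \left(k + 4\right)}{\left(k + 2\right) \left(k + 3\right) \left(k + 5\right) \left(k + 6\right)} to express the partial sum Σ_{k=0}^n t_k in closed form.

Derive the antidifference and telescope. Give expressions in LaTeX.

Ratio r(k) = (k + 2)*(k + 5)**2/((k + 4)**2*(k + 7)).
So A=k + 2 and B=k + 7, with C=k**2 + 8*k + 16.
Set up (k + 2)·f(k+1) − (k + 6)·f(k) − (k**2 + 8*k + 16) = 0.
From deg A=1, deg B=1, deg C=2: d=4.
Coefficient equations give f(k) = k*(k + 3)*(k + 4)*(k + 7)/20.
Get s_k = R·t_k = k*(-k - 7)/(10*(k**2 + 7*k + 10)) with R(k) = B(k−1)f(k)/C(k) = k*(k + 3)*(k + 6)*(k + 7)/(20*(k + 4)).
s_(k+1) − s_k = 2*(-k - 4)/(k**4 + 16*k**3 + 91*k**2 + 216*k + 180) = t_k.
s_(n+1) = (-n**2 - 9*n - 8)/(10*(n**2 + 9*n + 18)) and s_(0) = 0, so S(n) = (-n**2 - 9*n - 8)/(10*(n**2 + 9*n + 18)).

S(n) = \frac{- n^{2} - 9 n - 8}{10 \left(n^{2} + 9 n + 18\right)}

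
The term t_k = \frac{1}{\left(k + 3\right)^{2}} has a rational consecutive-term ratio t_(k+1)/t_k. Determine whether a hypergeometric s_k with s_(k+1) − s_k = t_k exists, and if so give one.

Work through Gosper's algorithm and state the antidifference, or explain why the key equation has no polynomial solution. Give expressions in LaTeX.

none (Gosper's algorithm certifies no s_k)

r(k) = (k + 3)**2/(k + 4)**2 after simplifying.
Normal form (A,B,C) = (k**2 + 6*k + 9, k**2 + 8*k + 16, 1).
Set up (k**2 + 6*k + 9)·f(k+1) − (k**2 + 6*k + 9)·f(k) − (1) = 0.
Bound: deg f ≤ 0.
f = c0 ⇒ A·f(k+1) − B(k−1)·f(k) − C = -1. The system {-1 = 0} is inconsistent; no antidifference.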